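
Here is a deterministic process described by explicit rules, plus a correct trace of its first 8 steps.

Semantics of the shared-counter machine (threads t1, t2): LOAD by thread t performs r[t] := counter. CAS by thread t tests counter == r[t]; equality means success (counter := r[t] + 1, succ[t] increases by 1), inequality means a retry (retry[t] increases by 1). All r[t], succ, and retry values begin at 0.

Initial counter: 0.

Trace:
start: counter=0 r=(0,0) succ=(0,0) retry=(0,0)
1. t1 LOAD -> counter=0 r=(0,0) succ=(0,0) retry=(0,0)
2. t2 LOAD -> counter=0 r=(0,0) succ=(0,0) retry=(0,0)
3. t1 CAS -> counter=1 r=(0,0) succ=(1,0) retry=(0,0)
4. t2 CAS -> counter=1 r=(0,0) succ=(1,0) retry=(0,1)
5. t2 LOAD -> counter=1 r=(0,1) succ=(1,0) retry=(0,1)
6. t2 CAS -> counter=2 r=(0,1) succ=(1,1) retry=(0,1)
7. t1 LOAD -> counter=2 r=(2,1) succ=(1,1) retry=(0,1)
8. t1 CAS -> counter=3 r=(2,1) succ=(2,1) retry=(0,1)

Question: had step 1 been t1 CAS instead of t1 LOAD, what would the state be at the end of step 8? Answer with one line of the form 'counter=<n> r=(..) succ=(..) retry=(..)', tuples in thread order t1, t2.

counter=4 r=(3,2) succ=(2,2) retry=(1,0)

(re-executing from step 1 with the substitution; state before step 1: counter=0 r=(0,0) succ=(0,0) retry=(0,0))
1. t1 CAS -> counter=1 r=(0,0) succ=(1,0) retry=(0,0)
2. t2 LOAD -> counter=1 r=(0,1) succ=(1,0) retry=(0,0)
3. t1 CAS -> counter=1 r=(0,1) succ=(1,0) retry=(1,0)
4. t2 CAS -> counter=2 r=(0,1) succ=(1,1) retry=(1,0)
5. t2 LOAD -> counter=2 r=(0,2) succ=(1,1) retry=(1,0)
6. t2 CAS -> counter=3 r=(0,2) succ=(1,2) retry=(1,0)
7. t1 LOAD -> counter=3 r=(3,2) succ=(1,2) retry=(1,0)
8. t1 CAS -> counter=4 r=(3,2) succ=(2,2) retry=(1,0)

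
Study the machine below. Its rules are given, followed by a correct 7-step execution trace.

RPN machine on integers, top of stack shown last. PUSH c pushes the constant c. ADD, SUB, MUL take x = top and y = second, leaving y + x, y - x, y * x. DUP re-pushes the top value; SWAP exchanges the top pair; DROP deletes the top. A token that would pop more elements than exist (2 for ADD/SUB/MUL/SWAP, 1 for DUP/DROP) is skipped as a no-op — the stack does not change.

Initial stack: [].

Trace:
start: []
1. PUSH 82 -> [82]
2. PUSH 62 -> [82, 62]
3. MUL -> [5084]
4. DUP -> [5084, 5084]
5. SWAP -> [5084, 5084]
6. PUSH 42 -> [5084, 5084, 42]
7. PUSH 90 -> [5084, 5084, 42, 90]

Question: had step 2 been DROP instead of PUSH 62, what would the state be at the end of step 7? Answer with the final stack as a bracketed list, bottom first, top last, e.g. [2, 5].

[42, 90]

(re-executing from step 2 with the substitution; state before step 2: [82])
2. DROP -> []
3. MUL -> []
4. DUP -> []
5. SWAP -> []
6. PUSH 42 -> [42]
7. PUSH 90 -> [42, 90]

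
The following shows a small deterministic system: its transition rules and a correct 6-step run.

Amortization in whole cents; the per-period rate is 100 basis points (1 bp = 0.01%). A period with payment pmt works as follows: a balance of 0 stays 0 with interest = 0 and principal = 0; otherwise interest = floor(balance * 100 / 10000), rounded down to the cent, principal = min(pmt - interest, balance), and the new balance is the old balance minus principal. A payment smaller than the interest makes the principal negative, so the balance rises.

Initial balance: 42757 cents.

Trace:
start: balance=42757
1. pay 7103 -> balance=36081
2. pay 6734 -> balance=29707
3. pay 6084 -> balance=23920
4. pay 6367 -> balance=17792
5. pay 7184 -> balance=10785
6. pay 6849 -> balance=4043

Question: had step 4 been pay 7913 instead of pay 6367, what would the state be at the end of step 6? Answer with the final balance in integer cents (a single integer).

2467

(re-executing from step 4 with the substitution; state before step 4: balance=23920)
4. pay 7913 -> balance=16246
5. pay 7184 -> balance=9224
6. pay 6849 -> balance=2467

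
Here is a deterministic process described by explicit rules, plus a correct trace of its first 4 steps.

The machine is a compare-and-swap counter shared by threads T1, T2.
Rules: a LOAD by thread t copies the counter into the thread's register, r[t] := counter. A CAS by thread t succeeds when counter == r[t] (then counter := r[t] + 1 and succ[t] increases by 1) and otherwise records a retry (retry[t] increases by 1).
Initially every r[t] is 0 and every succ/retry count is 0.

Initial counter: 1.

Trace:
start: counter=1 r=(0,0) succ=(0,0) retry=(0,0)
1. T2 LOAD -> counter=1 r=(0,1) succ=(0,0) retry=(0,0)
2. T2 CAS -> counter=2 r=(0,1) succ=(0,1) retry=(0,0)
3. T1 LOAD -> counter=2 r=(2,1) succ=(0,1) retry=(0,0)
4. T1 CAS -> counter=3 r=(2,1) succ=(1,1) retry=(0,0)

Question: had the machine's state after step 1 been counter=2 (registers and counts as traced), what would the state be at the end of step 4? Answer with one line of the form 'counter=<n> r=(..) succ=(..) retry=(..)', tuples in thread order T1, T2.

counter=3 r=(2,1) succ=(1,0) retry=(0,1)

state after step 1 := counter=2 r=(0,1) succ=(0,0) retry=(0,0)
2. T2 CAS -> counter=2 r=(0,1) succ=(0,0) retry=(0,1)
3. T1 LOAD -> counter=2 r=(2,1) succ=(0,0) retry=(0,1)
4. T1 CAS -> counter=3 r=(2,1) succ=(1,0) retry=(0,1)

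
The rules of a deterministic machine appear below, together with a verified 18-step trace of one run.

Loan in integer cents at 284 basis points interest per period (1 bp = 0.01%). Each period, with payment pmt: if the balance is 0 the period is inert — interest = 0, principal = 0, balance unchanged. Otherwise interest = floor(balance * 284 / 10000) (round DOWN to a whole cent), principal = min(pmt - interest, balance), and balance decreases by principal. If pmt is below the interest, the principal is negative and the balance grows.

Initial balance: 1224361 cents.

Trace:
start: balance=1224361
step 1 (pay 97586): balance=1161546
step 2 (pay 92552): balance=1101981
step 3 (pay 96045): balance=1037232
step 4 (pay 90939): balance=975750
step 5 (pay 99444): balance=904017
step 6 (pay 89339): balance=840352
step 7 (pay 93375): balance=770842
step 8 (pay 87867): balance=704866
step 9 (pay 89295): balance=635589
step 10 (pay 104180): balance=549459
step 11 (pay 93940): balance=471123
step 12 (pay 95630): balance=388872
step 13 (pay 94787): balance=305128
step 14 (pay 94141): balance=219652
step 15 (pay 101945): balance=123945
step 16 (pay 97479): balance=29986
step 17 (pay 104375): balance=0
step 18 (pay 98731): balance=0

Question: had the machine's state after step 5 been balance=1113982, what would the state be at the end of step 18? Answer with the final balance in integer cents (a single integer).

127815

state after step 5 := balance=1113982
step 6 (pay 89339): balance=1056280
step 7 (pay 93375): balance=992903
step 8 (pay 87867): balance=933234
step 9 (pay 89295): balance=870442
step 10 (pay 104180): balance=790982
step 11 (pay 93940): balance=719505
step 12 (pay 95630): balance=644308
step 13 (pay 94787): balance=567819
step 14 (pay 94141): balance=489804
step 15 (pay 101945): balance=401769
step 16 (pay 97479): balance=315700
step 17 (pay 104375): balance=220290
step 18 (pay 98731): balance=127815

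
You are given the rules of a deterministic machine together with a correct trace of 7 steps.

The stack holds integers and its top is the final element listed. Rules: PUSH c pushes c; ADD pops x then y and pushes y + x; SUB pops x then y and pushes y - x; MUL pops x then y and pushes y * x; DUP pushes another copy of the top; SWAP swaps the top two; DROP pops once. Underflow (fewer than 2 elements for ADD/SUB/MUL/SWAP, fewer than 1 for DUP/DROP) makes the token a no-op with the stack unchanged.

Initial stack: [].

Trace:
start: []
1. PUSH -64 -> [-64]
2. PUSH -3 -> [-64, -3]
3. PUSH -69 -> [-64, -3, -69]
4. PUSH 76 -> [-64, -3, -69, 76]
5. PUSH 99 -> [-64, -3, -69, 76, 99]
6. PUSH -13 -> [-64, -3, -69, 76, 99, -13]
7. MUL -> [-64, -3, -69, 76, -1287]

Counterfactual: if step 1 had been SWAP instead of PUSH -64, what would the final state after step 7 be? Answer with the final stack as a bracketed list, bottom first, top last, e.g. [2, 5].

[-3, -69, 76, -1287]

(re-executing from step 1 with the substitution; state before step 1: [])
1. SWAP -> []
2. PUSH -3 -> [-3]
3. PUSH -69 -> [-3, -69]
4. PUSH 76 -> [-3, -69, 76]
5. PUSH 99 -> [-3, -69, 76, 99]
6. PUSH -13 -> [-3, -69, 76, 99, -13]
7. MUL -> [-3, -69, 76, -1287]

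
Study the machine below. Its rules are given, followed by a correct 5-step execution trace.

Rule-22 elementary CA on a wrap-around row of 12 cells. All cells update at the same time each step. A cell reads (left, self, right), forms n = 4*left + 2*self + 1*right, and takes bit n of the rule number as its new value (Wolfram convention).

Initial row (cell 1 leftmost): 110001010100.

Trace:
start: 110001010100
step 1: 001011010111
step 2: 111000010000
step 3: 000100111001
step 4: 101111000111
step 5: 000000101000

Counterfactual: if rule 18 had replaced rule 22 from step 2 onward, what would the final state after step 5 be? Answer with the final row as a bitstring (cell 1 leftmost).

000010000100

(re-executing steps 2..5 under rule 18; state before step 2: 001011010111)
step 2: 110000000000
step 3: 001000000001
step 4: 110100000010
step 5: 000010000100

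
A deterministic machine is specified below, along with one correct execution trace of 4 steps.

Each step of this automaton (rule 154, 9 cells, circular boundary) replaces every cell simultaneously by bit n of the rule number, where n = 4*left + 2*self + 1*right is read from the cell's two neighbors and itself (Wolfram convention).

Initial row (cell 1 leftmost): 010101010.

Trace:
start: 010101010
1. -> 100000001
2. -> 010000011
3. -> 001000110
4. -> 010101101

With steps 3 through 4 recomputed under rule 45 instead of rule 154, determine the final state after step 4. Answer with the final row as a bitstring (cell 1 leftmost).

101100111

(re-executing steps 3..4 under rule 45; state before step 3: 010000011)
3. -> 110111010
4. -> 101100111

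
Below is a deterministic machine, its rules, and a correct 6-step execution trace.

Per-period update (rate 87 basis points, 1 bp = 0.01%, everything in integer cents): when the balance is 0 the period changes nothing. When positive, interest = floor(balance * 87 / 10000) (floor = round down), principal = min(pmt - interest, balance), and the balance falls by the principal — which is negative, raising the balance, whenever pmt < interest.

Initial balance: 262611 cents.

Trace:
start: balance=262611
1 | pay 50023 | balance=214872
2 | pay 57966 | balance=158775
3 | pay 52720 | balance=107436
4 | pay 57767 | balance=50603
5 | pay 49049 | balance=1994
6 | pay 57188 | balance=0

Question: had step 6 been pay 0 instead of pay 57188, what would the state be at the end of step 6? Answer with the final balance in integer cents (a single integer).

2011

(re-executing from step 6 with the substitution; state before step 6: balance=1994)
6 | pay 0 | balance=2011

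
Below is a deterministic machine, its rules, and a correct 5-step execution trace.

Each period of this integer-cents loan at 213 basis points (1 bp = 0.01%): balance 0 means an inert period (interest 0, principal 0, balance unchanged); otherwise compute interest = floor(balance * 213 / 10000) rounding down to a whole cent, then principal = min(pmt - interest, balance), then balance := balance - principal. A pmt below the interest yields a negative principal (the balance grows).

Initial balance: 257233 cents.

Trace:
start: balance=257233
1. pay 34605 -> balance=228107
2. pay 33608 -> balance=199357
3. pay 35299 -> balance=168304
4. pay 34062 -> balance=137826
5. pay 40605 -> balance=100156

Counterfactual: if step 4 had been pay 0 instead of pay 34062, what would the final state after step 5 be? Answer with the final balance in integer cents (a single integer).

134944

(re-executing from step 4 with the substitution; state before step 4: balance=168304)
4. pay 0 -> balance=171888
5. pay 40605 -> balance=134944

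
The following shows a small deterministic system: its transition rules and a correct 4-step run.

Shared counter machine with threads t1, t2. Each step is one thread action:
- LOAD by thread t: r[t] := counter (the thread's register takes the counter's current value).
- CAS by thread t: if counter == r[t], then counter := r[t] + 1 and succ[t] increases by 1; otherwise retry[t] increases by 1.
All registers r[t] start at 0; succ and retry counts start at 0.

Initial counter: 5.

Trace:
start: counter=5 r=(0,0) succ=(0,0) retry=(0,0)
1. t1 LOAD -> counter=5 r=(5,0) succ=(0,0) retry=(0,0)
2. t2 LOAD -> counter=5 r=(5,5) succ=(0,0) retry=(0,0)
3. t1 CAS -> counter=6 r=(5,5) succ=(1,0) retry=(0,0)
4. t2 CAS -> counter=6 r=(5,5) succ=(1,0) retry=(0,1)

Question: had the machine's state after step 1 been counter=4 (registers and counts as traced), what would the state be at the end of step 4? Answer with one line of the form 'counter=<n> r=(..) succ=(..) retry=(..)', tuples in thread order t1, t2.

state after step 1 := counter=4 r=(5,0) succ=(0,0) retry=(0,0)
2. t2 LOAD -> counter=4 r=(5,4) succ=(0,0) retry=(0,0)
3. t1 CAS -> counter=4 r=(5,4) succ=(0,0) retry=(1,0)
4. t2 CAS -> counter=5 r=(5,4) succ=(0,1) retry=(1,0)

counter=5 r=(5,4) succ=(0,1) retry=(1,0)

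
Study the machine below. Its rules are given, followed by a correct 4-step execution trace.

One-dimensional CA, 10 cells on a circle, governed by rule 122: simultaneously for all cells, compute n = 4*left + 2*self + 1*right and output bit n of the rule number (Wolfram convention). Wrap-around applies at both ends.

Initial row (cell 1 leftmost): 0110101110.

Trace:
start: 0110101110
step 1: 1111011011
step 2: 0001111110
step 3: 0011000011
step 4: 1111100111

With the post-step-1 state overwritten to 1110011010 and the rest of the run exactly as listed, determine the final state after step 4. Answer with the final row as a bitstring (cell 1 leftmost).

0011001100

state after step 1 := 1110011010
step 2: 1011111101
step 3: 1110000111
step 4: 0011001100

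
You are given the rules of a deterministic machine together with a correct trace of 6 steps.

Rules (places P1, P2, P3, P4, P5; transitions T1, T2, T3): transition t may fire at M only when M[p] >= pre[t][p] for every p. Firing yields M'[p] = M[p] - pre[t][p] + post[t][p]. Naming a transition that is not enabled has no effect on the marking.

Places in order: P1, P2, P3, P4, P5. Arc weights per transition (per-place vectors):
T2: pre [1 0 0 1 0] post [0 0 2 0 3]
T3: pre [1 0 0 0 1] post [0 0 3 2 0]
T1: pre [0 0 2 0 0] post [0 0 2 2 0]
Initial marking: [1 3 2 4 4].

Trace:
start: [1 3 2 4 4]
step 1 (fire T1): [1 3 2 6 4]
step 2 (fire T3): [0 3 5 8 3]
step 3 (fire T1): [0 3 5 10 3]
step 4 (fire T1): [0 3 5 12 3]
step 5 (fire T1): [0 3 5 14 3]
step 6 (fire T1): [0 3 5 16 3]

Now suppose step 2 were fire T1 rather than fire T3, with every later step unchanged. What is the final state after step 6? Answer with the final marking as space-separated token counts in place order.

1 3 2 16 4

(re-executing from step 2 with the substitution; state before step 2: [1 3 2 6 4])
step 2 (fire T1): [1 3 2 8 4]
step 3 (fire T1): [1 3 2 10 4]
step 4 (fire T1): [1 3 2 12 4]
step 5 (fire T1): [1 3 2 14 4]
step 6 (fire T1): [1 3 2 16 4]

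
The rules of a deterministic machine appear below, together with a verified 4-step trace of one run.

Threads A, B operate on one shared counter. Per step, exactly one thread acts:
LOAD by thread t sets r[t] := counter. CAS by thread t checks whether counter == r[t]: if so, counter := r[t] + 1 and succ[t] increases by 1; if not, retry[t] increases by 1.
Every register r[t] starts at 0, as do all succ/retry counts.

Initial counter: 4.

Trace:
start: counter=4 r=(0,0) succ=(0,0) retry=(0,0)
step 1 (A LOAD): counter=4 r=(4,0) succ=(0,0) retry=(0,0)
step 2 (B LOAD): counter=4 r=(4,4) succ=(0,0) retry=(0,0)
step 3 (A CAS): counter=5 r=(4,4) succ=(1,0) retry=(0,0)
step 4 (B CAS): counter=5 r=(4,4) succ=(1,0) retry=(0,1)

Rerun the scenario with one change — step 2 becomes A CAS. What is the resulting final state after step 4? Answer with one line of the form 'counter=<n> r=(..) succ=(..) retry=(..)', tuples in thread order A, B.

(re-executing from step 2 with the substitution; state before step 2: counter=4 r=(4,0) succ=(0,0) retry=(0,0))
step 2 (A CAS): counter=5 r=(4,0) succ=(1,0) retry=(0,0)
step 3 (A CAS): counter=5 r=(4,0) succ=(1,0) retry=(1,0)
step 4 (B CAS): counter=5 r=(4,0) succ=(1,0) retry=(1,1)

counter=5 r=(4,0) succ=(1,0) retry=(1,1)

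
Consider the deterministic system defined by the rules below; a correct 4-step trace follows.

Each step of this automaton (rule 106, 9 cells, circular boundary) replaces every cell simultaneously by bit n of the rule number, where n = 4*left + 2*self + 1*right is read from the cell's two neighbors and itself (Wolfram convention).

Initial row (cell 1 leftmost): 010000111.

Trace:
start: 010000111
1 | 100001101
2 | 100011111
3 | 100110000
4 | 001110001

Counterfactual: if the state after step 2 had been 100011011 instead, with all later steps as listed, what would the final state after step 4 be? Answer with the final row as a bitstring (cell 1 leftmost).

001100011

state after step 2 := 100011011
3 | 100111110
4 | 001100011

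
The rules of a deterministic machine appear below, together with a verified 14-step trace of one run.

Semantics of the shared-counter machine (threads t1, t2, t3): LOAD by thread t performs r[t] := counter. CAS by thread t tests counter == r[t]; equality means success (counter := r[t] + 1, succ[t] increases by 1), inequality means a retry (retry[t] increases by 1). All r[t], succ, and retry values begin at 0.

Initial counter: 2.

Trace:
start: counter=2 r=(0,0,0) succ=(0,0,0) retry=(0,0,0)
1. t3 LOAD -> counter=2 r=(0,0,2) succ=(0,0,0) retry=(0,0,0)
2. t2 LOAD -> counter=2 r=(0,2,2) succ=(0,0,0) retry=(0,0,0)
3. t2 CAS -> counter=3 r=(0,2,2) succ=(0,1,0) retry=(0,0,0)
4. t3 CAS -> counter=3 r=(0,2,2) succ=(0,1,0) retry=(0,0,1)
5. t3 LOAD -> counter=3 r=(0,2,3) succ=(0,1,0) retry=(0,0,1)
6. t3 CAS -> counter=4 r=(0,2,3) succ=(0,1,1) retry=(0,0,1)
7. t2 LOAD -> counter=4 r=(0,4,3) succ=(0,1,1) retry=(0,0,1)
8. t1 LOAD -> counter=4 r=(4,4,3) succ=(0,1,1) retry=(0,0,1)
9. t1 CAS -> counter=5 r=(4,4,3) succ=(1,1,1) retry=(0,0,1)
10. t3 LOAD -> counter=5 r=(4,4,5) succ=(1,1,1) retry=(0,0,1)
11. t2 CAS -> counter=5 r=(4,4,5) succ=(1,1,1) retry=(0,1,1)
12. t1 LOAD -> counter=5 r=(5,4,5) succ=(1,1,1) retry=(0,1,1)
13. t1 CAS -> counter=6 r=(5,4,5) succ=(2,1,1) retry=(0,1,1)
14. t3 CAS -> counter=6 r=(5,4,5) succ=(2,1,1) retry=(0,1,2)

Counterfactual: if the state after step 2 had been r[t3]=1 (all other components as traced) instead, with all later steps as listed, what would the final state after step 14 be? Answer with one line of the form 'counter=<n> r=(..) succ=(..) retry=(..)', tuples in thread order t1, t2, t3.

counter=6 r=(5,4,5) succ=(2,1,1) retry=(0,1,2)

state after step 2 := counter=2 r=(0,2,1) succ=(0,0,0) retry=(0,0,0)
3. t2 CAS -> counter=3 r=(0,2,1) succ=(0,1,0) retry=(0,0,0)
4. t3 CAS -> counter=3 r=(0,2,1) succ=(0,1,0) retry=(0,0,1)
5. t3 LOAD -> counter=3 r=(0,2,3) succ=(0,1,0) retry=(0,0,1)
6. t3 CAS -> counter=4 r=(0,2,3) succ=(0,1,1) retry=(0,0,1)
7. t2 LOAD -> counter=4 r=(0,4,3) succ=(0,1,1) retry=(0,0,1)
8. t1 LOAD -> counter=4 r=(4,4,3) succ=(0,1,1) retry=(0,0,1)
9. t1 CAS -> counter=5 r=(4,4,3) succ=(1,1,1) retry=(0,0,1)
10. t3 LOAD -> counter=5 r=(4,4,5) succ=(1,1,1) retry=(0,0,1)
11. t2 CAS -> counter=5 r=(4,4,5) succ=(1,1,1) retry=(0,1,1)
12. t1 LOAD -> counter=5 r=(5,4,5) succ=(1,1,1) retry=(0,1,1)
13. t1 CAS -> counter=6 r=(5,4,5) succ=(2,1,1) retry=(0,1,1)
14. t3 CAS -> counter=6 r=(5,4,5) succ=(2,1,1) retry=(0,1,2)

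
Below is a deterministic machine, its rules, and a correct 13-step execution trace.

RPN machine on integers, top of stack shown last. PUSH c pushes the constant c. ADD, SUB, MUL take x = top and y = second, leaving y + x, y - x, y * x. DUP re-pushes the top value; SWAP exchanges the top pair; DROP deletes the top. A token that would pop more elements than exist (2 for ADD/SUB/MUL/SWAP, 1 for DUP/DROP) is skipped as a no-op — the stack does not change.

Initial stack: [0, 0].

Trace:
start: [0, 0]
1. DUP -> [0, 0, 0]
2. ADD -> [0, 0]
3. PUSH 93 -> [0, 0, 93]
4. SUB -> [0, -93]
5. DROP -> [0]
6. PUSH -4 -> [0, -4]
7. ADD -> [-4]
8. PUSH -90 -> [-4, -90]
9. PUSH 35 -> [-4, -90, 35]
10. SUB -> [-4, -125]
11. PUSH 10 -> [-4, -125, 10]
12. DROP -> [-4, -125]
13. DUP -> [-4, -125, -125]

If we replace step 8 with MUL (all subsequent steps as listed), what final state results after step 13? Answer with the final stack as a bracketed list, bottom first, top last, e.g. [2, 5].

[-39, -39]

(re-executing from step 8 with the substitution; state before step 8: [-4])
8. MUL -> [-4]
9. PUSH 35 -> [-4, 35]
10. SUB -> [-39]
11. PUSH 10 -> [-39, 10]
12. DROP -> [-39]
13. DUP -> [-39, -39]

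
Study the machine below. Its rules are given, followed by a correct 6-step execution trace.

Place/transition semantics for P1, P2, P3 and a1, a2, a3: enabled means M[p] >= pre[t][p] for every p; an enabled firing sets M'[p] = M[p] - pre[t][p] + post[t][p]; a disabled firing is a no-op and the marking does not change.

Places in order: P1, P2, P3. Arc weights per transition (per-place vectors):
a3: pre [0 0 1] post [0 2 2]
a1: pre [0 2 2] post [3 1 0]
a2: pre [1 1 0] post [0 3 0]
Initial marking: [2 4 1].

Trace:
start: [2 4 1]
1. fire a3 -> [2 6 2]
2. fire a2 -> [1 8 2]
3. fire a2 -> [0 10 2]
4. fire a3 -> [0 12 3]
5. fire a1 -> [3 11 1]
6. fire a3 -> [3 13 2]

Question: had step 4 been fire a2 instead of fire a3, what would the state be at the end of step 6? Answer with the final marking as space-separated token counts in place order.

(re-executing from step 4 with the substitution; state before step 4: [0 10 2])
4. fire a2 -> [0 10 2]
5. fire a1 -> [3 9 0]
6. fire a3 -> [3 9 0]

3 9 0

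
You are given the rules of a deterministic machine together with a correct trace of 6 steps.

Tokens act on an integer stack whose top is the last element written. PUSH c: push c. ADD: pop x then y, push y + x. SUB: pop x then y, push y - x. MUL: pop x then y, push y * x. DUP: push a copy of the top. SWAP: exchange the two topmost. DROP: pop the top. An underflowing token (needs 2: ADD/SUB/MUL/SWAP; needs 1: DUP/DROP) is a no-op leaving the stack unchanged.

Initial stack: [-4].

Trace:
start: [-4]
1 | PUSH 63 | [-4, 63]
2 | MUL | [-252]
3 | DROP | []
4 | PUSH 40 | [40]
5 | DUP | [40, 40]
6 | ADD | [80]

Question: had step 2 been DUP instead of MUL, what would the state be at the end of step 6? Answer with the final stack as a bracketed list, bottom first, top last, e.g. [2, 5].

[-4, 63, 80]

(re-executing from step 2 with the substitution; state before step 2: [-4, 63])
2 | DUP | [-4, 63, 63]
3 | DROP | [-4, 63]
4 | PUSH 40 | [-4, 63, 40]
5 | DUP | [-4, 63, 40, 40]
6 | ADD | [-4, 63, 80]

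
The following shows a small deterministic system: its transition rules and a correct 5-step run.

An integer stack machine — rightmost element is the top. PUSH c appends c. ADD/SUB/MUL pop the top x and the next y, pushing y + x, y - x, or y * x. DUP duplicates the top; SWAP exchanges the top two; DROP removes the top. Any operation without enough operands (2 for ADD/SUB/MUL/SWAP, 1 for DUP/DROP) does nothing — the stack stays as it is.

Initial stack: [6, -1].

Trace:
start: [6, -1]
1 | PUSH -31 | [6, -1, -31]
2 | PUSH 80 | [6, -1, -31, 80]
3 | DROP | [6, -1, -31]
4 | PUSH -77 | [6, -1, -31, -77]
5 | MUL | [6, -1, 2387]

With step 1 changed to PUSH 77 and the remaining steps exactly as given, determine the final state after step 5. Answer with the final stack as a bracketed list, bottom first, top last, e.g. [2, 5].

(re-executing from step 1 with the substitution; state before step 1: [6, -1])
1 | PUSH 77 | [6, -1, 77]
2 | PUSH 80 | [6, -1, 77, 80]
3 | DROP | [6, -1, 77]
4 | PUSH -77 | [6, -1, 77, -77]
5 | MUL | [6, -1, -5929]

[6, -1, -5929]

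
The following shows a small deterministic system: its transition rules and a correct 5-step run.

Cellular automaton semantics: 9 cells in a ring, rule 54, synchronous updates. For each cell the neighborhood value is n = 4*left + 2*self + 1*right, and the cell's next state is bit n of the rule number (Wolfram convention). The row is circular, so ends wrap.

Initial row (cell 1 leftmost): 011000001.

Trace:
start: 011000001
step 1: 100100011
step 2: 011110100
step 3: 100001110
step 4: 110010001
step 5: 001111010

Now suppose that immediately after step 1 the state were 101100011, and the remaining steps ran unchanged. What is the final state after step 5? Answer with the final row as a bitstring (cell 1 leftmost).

100000011

state after step 1 := 101100011
step 2: 010010100
step 3: 111111110
step 4: 000000001
step 5: 100000011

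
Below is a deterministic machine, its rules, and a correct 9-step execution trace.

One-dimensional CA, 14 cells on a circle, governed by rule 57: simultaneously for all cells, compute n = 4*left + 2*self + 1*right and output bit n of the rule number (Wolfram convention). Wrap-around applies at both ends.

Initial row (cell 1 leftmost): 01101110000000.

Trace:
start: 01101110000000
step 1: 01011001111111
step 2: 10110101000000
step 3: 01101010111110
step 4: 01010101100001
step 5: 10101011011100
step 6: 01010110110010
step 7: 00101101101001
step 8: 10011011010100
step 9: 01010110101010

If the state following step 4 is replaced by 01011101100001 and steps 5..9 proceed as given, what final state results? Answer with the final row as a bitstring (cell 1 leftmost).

state after step 4 := 01011101100001
step 5: 10110011011100
step 6: 01101010110010
step 7: 01010101101001
step 8: 10101011010100
step 9: 01010110101010

01010110101010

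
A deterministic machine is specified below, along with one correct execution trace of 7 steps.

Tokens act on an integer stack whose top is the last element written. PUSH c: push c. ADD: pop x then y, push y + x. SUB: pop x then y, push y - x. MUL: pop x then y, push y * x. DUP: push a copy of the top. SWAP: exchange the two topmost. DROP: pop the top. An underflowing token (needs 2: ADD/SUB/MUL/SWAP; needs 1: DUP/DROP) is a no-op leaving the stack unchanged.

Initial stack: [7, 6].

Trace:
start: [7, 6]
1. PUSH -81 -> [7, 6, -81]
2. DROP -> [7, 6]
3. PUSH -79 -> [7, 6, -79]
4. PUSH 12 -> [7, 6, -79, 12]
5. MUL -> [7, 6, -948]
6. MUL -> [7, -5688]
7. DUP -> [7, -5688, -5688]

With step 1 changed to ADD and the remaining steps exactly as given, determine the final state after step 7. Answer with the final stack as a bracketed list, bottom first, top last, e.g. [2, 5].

[-948, -948]

(re-executing from step 1 with the substitution; state before step 1: [7, 6])
1. ADD -> [13]
2. DROP -> []
3. PUSH -79 -> [-79]
4. PUSH 12 -> [-79, 12]
5. MUL -> [-948]
6. MUL -> [-948]
7. DUP -> [-948, -948]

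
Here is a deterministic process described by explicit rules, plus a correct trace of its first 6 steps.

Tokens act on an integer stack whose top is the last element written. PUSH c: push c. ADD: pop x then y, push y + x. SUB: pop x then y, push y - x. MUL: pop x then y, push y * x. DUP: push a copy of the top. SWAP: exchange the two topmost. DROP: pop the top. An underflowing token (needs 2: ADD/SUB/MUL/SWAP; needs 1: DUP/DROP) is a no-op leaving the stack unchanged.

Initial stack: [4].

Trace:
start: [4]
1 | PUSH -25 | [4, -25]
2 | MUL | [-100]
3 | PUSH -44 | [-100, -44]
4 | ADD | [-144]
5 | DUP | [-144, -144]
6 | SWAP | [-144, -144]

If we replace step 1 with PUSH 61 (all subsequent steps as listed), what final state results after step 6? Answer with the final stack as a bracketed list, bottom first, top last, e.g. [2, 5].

[200, 200]

(re-executing from step 1 with the substitution; state before step 1: [4])
1 | PUSH 61 | [4, 61]
2 | MUL | [244]
3 | PUSH -44 | [244, -44]
4 | ADD | [200]
5 | DUP | [200, 200]
6 | SWAP | [200, 200]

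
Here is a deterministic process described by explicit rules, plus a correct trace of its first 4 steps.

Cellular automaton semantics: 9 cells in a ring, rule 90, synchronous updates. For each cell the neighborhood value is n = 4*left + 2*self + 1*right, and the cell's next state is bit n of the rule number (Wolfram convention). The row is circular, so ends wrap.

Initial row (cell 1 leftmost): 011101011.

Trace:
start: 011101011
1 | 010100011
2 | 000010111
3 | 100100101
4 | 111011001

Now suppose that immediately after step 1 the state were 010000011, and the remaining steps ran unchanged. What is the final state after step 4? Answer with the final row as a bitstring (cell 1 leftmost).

010001101

state after step 1 := 010000011
2 | 001000111
3 | 110101101
4 | 010001101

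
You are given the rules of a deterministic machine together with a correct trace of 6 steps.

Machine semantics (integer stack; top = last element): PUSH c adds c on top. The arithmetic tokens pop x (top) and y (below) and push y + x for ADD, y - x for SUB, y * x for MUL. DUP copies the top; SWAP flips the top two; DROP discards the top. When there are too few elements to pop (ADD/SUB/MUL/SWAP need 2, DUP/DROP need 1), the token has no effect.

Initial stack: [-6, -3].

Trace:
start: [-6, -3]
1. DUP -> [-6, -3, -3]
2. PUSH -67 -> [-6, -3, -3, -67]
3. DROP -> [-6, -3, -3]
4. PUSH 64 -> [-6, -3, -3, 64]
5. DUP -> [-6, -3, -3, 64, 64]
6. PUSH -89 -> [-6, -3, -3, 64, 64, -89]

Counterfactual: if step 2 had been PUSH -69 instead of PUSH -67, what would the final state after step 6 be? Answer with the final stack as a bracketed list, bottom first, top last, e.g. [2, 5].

[-6, -3, -3, 64, 64, -89]

(re-executing from step 2 with the substitution; state before step 2: [-6, -3, -3])
2. PUSH -69 -> [-6, -3, -3, -69]
3. DROP -> [-6, -3, -3]
4. PUSH 64 -> [-6, -3, -3, 64]
5. DUP -> [-6, -3, -3, 64, 64]
6. PUSH -89 -> [-6, -3, -3, 64, 64, -89]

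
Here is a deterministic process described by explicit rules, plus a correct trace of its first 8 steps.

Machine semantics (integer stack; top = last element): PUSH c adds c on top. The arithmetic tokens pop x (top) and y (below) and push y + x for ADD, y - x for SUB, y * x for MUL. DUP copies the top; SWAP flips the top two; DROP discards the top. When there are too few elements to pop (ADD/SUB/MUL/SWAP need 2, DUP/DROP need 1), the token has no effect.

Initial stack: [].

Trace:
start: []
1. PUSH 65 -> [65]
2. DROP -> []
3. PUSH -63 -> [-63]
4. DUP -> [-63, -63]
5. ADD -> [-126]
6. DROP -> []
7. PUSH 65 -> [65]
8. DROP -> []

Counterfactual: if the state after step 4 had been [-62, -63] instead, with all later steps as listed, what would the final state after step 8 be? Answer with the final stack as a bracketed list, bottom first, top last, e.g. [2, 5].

state after step 4 := [-62, -63]
5. ADD -> [-125]
6. DROP -> []
7. PUSH 65 -> [65]
8. DROP -> []

[]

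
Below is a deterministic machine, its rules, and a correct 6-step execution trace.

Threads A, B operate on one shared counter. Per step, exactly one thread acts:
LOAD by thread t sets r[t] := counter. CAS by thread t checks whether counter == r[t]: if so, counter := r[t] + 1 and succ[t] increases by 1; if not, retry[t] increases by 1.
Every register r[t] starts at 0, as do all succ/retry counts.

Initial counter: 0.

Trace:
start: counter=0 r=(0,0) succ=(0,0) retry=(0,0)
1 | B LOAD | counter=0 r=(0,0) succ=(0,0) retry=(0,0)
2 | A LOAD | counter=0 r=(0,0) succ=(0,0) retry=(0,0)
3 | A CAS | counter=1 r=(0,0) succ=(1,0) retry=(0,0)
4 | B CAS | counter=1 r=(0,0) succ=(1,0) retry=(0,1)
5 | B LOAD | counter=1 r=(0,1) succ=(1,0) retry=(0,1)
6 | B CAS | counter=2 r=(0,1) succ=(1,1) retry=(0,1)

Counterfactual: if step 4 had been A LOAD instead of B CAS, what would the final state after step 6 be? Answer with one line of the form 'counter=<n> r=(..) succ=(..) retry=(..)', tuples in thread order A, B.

counter=2 r=(1,1) succ=(1,1) retry=(0,0)

(re-executing from step 4 with the substitution; state before step 4: counter=1 r=(0,0) succ=(1,0) retry=(0,0))
4 | A LOAD | counter=1 r=(1,0) succ=(1,0) retry=(0,0)
5 | B LOAD | counter=1 r=(1,1) succ=(1,0) retry=(0,0)
6 | B CAS | counter=2 r=(1,1) succ=(1,1) retry=(0,0)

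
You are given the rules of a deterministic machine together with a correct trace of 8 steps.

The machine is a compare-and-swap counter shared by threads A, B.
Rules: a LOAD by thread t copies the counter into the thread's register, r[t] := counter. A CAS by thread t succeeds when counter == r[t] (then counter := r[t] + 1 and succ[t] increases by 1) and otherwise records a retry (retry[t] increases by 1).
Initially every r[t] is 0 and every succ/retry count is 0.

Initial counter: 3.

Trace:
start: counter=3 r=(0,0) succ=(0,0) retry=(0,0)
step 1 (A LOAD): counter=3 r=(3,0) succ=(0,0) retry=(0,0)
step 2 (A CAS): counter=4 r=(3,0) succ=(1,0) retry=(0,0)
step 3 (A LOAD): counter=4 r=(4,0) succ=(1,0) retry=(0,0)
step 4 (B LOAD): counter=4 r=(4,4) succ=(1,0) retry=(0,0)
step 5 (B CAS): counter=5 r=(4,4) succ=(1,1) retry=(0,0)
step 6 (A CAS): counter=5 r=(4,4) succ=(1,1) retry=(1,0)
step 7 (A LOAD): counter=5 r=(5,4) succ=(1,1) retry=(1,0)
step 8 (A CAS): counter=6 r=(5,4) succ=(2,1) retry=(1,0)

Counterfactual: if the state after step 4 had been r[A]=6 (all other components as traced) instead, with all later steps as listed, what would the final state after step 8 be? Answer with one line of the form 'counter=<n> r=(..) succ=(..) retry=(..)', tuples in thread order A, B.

state after step 4 := counter=4 r=(6,4) succ=(1,0) retry=(0,0)
step 5 (B CAS): counter=5 r=(6,4) succ=(1,1) retry=(0,0)
step 6 (A CAS): counter=5 r=(6,4) succ=(1,1) retry=(1,0)
step 7 (A LOAD): counter=5 r=(5,4) succ=(1,1) retry=(1,0)
step 8 (A CAS): counter=6 r=(5,4) succ=(2,1) retry=(1,0)

counter=6 r=(5,4) succ=(2,1) retry=(1,0)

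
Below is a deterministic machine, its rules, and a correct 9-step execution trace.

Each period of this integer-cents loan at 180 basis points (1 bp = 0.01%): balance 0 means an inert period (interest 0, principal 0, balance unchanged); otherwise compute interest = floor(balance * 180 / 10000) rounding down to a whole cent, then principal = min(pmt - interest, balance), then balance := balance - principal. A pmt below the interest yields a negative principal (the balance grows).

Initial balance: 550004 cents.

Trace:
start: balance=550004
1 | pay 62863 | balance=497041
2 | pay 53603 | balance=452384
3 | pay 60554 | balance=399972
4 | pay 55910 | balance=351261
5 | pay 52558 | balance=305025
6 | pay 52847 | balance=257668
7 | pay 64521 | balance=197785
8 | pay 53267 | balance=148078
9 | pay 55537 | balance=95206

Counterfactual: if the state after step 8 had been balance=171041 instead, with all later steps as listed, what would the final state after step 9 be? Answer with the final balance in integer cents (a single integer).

state after step 8 := balance=171041
9 | pay 55537 | balance=118582

118582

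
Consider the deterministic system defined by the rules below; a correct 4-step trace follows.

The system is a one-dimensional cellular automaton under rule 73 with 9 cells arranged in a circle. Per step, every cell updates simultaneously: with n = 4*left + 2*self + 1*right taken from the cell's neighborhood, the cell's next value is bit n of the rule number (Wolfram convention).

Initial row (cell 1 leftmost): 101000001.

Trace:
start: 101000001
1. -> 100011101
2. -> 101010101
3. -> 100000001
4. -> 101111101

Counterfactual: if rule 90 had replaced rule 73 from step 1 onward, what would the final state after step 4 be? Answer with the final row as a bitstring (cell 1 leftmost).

(re-executing steps 1..4 under rule 90; state before step 1: 101000001)
1. -> 100100011
2. -> 111010110
3. -> 101000110
4. -> 000101110

000101110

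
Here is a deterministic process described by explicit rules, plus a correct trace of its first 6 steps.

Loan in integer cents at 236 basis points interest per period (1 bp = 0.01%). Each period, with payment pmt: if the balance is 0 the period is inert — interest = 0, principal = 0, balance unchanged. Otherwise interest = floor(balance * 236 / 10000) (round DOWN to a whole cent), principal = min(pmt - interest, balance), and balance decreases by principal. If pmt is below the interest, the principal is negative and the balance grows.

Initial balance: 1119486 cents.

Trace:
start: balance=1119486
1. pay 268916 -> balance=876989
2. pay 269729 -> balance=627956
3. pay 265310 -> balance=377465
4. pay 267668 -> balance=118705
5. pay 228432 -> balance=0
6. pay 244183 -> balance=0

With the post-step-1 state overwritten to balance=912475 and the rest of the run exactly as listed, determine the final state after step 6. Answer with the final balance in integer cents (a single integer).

0

state after step 1 := balance=912475
2. pay 269729 -> balance=664280
3. pay 265310 -> balance=414647
4. pay 267668 -> balance=156764
5. pay 228432 -> balance=0
6. pay 244183 -> balance=0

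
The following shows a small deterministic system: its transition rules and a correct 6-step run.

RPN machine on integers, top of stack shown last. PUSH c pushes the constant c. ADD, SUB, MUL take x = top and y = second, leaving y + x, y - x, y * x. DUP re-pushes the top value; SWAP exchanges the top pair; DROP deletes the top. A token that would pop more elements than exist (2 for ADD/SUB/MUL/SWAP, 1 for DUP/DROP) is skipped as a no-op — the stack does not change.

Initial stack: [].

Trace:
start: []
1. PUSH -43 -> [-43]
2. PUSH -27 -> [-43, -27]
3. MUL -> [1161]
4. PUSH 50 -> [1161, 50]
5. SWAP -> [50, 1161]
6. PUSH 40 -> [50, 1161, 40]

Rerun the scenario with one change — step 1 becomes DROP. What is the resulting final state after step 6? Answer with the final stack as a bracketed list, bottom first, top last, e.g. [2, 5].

[50, -27, 40]

(re-executing from step 1 with the substitution; state before step 1: [])
1. DROP -> []
2. PUSH -27 -> [-27]
3. MUL -> [-27]
4. PUSH 50 -> [-27, 50]
5. SWAP -> [50, -27]
6. PUSH 40 -> [50, -27, 40]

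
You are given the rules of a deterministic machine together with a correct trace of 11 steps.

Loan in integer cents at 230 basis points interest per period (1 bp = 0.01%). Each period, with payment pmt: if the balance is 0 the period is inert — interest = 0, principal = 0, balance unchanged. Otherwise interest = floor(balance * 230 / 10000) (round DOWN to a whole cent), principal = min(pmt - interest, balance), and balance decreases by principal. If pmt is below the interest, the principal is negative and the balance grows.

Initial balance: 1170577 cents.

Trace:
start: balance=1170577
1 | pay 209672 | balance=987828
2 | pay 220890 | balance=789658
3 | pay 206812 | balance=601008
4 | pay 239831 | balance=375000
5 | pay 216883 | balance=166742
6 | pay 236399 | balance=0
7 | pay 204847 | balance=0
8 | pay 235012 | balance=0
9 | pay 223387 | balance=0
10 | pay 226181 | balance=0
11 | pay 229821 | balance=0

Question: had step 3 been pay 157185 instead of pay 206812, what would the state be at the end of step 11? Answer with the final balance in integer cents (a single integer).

(re-executing from step 3 with the substitution; state before step 3: balance=789658)
3 | pay 157185 | balance=650635
4 | pay 239831 | balance=425768
5 | pay 216883 | balance=218677
6 | pay 236399 | balance=0
7 | pay 204847 | balance=0
8 | pay 235012 | balance=0
9 | pay 223387 | balance=0
10 | pay 226181 | balance=0
11 | pay 229821 | balance=0

0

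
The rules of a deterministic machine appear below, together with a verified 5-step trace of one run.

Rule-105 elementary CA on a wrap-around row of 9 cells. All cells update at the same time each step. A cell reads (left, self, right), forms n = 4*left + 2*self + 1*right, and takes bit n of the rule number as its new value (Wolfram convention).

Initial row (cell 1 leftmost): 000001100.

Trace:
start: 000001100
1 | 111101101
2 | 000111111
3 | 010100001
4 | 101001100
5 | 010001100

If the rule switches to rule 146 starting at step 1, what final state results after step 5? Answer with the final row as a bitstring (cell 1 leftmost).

101010010

(re-executing steps 1..5 under rule 146; state before step 1: 000001100)
1 | 000010010
2 | 000101101
3 | 101000000
4 | 000100001
5 | 101010010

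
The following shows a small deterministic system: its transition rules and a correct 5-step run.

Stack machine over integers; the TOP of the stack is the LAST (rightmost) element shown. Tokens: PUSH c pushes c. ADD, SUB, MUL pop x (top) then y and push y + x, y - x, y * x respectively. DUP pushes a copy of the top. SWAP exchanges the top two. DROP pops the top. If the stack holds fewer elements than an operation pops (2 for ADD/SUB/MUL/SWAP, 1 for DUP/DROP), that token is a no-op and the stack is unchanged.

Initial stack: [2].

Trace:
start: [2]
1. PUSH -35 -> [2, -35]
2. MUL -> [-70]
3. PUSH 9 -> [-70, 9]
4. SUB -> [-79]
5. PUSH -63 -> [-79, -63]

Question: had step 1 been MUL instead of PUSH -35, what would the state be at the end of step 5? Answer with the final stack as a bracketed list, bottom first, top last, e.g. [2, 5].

[-7, -63]

(re-executing from step 1 with the substitution; state before step 1: [2])
1. MUL -> [2]
2. MUL -> [2]
3. PUSH 9 -> [2, 9]
4. SUB -> [-7]
5. PUSH -63 -> [-7, -63]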